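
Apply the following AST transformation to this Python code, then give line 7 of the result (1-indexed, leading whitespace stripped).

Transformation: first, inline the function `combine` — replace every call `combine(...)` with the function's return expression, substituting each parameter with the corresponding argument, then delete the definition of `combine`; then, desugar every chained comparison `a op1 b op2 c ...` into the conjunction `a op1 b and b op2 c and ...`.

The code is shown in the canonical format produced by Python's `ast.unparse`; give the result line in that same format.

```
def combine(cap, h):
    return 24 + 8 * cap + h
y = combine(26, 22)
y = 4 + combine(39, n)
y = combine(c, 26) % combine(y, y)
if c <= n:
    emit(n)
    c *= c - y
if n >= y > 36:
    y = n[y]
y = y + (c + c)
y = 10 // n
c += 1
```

if n >= y and y > 36:

Transformed code:
y = 24 + 8 * 26 + 22
y = 4 + (24 + 8 * 39 + n)
y = (24 + 8 * c + 26) % (24 + 8 * y + y)
if c <= n:
    emit(n)
    c *= c - y
if n >= y and y > 36:
    y = n[y]
y = y + (c + c)
y = 10 // n
c += 1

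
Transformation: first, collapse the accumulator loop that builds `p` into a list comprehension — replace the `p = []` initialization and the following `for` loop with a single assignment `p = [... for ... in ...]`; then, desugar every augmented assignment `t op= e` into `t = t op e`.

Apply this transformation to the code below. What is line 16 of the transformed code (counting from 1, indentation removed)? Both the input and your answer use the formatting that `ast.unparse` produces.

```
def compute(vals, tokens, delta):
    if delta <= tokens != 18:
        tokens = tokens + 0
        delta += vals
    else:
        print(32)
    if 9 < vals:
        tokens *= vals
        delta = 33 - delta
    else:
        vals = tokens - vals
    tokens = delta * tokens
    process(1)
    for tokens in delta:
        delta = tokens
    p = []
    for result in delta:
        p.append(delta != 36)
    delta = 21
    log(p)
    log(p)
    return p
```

p = [delta != 36 for result in delta]

Transformed code:
def compute(vals, tokens, delta):
    if delta <= tokens != 18:
        tokens = tokens + 0
        delta = delta + vals
    else:
        print(32)
    if 9 < vals:
        tokens = tokens * vals
        delta = 33 - delta
    else:
        vals = tokens - vals
    tokens = delta * tokens
    process(1)
    for tokens in delta:
        delta = tokens
    p = [delta != 36 for result in delta]
    delta = 21
    log(p)
    log(p)
    return p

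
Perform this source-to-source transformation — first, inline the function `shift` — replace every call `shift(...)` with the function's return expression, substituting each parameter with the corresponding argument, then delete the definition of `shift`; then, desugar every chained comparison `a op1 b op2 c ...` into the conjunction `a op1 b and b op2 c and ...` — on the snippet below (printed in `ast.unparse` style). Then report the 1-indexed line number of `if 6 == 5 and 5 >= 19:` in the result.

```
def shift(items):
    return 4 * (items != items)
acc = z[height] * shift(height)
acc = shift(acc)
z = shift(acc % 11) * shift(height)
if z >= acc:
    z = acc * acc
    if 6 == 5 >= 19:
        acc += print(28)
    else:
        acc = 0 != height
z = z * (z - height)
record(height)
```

Transformed code:
acc = z[height] * (4 * (height != height))
acc = 4 * (acc != acc)
z = 4 * (acc % 11 != acc % 11) * (4 * (height != height))
if z >= acc:
    z = acc * acc
    if 6 == 5 and 5 >= 19:
        acc += print(28)
    else:
        acc = 0 != height
z = z * (z - height)
record(height)

6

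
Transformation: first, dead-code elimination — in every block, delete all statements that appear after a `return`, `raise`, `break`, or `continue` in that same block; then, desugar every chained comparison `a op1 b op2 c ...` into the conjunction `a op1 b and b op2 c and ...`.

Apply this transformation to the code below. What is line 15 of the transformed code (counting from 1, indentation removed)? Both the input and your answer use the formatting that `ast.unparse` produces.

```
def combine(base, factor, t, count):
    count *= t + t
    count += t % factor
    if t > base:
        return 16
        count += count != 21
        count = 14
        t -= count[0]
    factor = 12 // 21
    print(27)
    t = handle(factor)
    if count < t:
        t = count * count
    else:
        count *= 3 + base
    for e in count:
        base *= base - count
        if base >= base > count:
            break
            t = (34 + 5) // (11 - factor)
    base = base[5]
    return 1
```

if base >= base and base > count:

Transformed code:
def combine(base, factor, t, count):
    count *= t + t
    count += t % factor
    if t > base:
        return 16
    factor = 12 // 21
    print(27)
    t = handle(factor)
    if count < t:
        t = count * count
    else:
        count *= 3 + base
    for e in count:
        base *= base - count
        if base >= base and base > count:
            break
    base = base[5]
    return 1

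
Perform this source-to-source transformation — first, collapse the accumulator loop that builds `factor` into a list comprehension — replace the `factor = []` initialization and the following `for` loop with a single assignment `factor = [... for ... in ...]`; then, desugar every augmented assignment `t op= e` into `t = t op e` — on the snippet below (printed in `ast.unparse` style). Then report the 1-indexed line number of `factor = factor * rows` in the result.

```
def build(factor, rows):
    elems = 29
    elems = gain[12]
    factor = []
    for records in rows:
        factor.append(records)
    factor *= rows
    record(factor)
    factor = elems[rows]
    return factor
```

Transformed code:
def build(factor, rows):
    elems = 29
    elems = gain[12]
    factor = [records for records in rows]
    factor = factor * rows
    record(factor)
    factor = elems[rows]
    return factor

5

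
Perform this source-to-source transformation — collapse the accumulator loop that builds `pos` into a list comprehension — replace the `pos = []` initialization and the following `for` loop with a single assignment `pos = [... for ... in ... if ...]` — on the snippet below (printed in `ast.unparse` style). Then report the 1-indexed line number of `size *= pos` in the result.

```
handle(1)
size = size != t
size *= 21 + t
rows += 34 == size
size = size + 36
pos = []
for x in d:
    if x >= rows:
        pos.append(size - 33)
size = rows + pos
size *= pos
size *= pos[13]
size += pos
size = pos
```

8

Transformed code:
handle(1)
size = size != t
size *= 21 + t
rows += 34 == size
size = size + 36
pos = [size - 33 for x in d if x >= rows]
size = rows + pos
size *= pos
size *= pos[13]
size += pos
size = pos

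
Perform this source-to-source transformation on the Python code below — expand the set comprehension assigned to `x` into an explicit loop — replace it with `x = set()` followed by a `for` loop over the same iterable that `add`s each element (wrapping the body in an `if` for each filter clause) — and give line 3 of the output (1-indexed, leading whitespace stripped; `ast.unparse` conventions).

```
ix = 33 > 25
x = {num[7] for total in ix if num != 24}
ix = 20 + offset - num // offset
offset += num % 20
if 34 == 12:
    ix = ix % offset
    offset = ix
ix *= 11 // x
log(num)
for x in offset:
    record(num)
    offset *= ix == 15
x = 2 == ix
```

Transformed code:
ix = 33 > 25
x = set()
for total in ix:
    if num != 24:
        x.add(num[7])
ix = 20 + offset - num // offset
offset += num % 20
if 34 == 12:
    ix = ix % offset
    offset = ix
ix *= 11 // x
log(num)
for x in offset:
    record(num)
    offset *= ix == 15
x = 2 == ix

for total in ix:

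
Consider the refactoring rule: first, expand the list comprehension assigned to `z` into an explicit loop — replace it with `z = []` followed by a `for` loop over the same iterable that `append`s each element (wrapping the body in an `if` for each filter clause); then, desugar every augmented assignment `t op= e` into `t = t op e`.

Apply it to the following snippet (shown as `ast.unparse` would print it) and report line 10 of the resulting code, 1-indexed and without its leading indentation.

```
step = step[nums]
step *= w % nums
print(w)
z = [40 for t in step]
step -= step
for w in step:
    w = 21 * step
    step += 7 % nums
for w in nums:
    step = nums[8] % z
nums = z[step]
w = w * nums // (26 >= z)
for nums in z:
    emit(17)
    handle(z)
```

Transformed code:
step = step[nums]
step = step * (w % nums)
print(w)
z = []
for t in step:
    z.append(40)
step = step - step
for w in step:
    w = 21 * step
    step = step + 7 % nums
for w in nums:
    step = nums[8] % z
nums = z[step]
w = w * nums // (26 >= z)
for nums in z:
    emit(17)
    handle(z)

step = step + 7 % nums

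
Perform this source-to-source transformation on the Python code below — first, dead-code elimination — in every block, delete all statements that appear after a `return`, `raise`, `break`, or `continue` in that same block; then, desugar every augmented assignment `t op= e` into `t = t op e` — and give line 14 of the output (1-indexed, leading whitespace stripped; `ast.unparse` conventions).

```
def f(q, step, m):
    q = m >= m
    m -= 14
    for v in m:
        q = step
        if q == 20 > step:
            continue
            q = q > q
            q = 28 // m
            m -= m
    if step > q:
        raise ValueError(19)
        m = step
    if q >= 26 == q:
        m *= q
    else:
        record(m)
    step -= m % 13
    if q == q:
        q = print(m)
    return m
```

step = step - m % 13

Transformed code:
def f(q, step, m):
    q = m >= m
    m = m - 14
    for v in m:
        q = step
        if q == 20 > step:
            continue
    if step > q:
        raise ValueError(19)
    if q >= 26 == q:
        m = m * q
    else:
        record(m)
    step = step - m % 13
    if q == q:
        q = print(m)
    return m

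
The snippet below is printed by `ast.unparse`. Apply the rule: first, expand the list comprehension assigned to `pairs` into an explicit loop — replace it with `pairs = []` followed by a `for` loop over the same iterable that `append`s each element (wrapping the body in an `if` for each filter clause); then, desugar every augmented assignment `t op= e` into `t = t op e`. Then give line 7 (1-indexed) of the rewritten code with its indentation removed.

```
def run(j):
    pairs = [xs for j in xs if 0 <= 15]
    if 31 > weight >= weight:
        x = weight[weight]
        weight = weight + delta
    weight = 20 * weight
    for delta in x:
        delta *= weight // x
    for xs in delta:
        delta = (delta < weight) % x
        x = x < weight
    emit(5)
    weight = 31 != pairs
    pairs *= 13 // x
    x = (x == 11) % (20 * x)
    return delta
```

x = weight[weight]

Transformed code:
def run(j):
    pairs = []
    for j in xs:
        if 0 <= 15:
            pairs.append(xs)
    if 31 > weight >= weight:
        x = weight[weight]
        weight = weight + delta
    weight = 20 * weight
    for delta in x:
        delta = delta * (weight // x)
    for xs in delta:
        delta = (delta < weight) % x
        x = x < weight
    emit(5)
    weight = 31 != pairs
    pairs = pairs * (13 // x)
    x = (x == 11) % (20 * x)
    return delta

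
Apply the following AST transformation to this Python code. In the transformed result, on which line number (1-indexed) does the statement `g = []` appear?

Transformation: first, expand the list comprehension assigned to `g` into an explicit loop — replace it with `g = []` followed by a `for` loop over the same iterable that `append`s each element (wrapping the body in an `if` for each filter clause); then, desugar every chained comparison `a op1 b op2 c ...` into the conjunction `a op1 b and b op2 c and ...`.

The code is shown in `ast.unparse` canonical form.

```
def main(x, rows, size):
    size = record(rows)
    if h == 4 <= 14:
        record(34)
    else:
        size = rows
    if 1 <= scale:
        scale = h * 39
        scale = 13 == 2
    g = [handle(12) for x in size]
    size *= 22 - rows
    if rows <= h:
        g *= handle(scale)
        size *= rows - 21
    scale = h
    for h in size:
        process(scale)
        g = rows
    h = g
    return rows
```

Transformed code:
def main(x, rows, size):
    size = record(rows)
    if h == 4 and 4 <= 14:
        record(34)
    else:
        size = rows
    if 1 <= scale:
        scale = h * 39
        scale = 13 == 2
    g = []
    for x in size:
        g.append(handle(12))
    size *= 22 - rows
    if rows <= h:
        g *= handle(scale)
        size *= rows - 21
    scale = h
    for h in size:
        process(scale)
        g = rows
    h = g
    return rows

10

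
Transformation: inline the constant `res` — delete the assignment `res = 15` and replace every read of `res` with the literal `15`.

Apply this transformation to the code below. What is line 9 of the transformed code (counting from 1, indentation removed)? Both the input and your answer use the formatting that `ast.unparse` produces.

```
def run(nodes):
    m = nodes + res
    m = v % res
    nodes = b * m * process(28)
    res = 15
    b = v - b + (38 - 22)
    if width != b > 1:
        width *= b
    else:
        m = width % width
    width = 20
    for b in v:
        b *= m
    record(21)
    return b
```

Transformed code:
def run(nodes):
    m = nodes + 15
    m = v % 15
    nodes = b * m * process(28)
    b = v - b + (38 - 22)
    if width != b > 1:
        width *= b
    else:
        m = width % width
    width = 20
    for b in v:
        b *= m
    record(21)
    return b

m = width % width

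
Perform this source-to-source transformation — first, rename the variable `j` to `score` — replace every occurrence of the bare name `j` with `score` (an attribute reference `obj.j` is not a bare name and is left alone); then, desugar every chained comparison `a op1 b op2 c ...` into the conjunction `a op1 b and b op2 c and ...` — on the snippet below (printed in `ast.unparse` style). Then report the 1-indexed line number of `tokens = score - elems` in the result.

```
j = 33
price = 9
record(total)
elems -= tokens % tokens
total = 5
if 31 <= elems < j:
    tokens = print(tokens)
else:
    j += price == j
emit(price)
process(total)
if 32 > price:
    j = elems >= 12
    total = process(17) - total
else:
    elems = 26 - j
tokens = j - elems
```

Transformed code:
score = 33
price = 9
record(total)
elems -= tokens % tokens
total = 5
if 31 <= elems and elems < score:
    tokens = print(tokens)
else:
    score += price == score
emit(price)
process(total)
if 32 > price:
    score = elems >= 12
    total = process(17) - total
else:
    elems = 26 - score
tokens = score - elems

17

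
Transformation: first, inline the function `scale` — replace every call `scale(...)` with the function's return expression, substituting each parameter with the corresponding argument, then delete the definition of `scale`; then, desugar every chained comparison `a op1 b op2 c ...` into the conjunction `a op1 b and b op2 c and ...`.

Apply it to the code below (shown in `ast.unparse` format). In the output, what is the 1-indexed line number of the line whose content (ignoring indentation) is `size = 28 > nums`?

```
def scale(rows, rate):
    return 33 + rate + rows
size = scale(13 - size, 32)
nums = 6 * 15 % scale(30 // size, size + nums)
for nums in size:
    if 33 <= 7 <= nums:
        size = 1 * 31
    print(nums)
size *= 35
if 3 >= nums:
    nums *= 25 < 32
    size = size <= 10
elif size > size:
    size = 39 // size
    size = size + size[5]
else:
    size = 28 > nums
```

Transformed code:
size = 33 + 32 + (13 - size)
nums = 6 * 15 % (33 + (size + nums) + 30 // size)
for nums in size:
    if 33 <= 7 and 7 <= nums:
        size = 1 * 31
    print(nums)
size *= 35
if 3 >= nums:
    nums *= 25 < 32
    size = size <= 10
elif size > size:
    size = 39 // size
    size = size + size[5]
else:
    size = 28 > nums

15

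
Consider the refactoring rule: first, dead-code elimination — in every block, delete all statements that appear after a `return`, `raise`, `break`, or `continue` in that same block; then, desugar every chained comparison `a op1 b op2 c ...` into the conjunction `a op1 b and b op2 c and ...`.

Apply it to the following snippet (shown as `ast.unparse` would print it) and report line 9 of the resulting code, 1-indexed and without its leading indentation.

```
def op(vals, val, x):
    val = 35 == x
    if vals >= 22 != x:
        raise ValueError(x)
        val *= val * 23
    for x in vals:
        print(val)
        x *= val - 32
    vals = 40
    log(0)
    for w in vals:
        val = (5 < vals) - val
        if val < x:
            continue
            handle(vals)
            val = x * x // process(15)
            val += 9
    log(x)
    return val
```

Transformed code:
def op(vals, val, x):
    val = 35 == x
    if vals >= 22 and 22 != x:
        raise ValueError(x)
    for x in vals:
        print(val)
        x *= val - 32
    vals = 40
    log(0)
    for w in vals:
        val = (5 < vals) - val
        if val < x:
            continue
    log(x)
    return val

log(0)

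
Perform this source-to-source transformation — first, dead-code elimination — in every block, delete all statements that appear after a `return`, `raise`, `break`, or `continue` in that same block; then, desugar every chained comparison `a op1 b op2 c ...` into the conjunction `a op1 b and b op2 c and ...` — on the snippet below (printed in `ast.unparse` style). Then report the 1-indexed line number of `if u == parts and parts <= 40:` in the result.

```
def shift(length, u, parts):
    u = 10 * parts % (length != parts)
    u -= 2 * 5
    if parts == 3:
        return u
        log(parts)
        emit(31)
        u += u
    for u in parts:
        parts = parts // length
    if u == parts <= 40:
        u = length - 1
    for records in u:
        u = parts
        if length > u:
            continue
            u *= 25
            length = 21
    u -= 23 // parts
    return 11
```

8

Transformed code:
def shift(length, u, parts):
    u = 10 * parts % (length != parts)
    u -= 2 * 5
    if parts == 3:
        return u
    for u in parts:
        parts = parts // length
    if u == parts and parts <= 40:
        u = length - 1
    for records in u:
        u = parts
        if length > u:
            continue
    u -= 23 // parts
    return 11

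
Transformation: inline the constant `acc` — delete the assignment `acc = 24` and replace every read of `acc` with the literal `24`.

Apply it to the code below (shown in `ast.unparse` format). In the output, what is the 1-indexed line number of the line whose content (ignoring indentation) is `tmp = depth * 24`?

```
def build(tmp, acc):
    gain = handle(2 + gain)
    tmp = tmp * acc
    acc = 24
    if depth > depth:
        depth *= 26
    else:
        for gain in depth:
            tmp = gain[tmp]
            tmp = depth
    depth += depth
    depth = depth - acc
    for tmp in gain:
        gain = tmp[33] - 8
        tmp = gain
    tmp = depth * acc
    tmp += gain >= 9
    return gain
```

15

Transformed code:
def build(tmp, acc):
    gain = handle(2 + gain)
    tmp = tmp * 24
    if depth > depth:
        depth *= 26
    else:
        for gain in depth:
            tmp = gain[tmp]
            tmp = depth
    depth += depth
    depth = depth - 24
    for tmp in gain:
        gain = tmp[33] - 8
        tmp = gain
    tmp = depth * 24
    tmp += gain >= 9
    return gain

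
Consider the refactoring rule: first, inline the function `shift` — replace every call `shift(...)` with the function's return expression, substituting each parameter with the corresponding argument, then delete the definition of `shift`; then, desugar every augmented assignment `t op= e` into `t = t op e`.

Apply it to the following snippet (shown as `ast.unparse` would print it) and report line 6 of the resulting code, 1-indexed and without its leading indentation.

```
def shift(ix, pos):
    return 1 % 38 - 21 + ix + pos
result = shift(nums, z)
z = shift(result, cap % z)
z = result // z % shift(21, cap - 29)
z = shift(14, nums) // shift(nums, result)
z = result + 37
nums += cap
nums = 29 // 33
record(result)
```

nums = nums + cap

Transformed code:
result = 1 % 38 - 21 + nums + z
z = 1 % 38 - 21 + result + cap % z
z = result // z % (1 % 38 - 21 + 21 + (cap - 29))
z = (1 % 38 - 21 + 14 + nums) // (1 % 38 - 21 + nums + result)
z = result + 37
nums = nums + cap
nums = 29 // 33
record(result)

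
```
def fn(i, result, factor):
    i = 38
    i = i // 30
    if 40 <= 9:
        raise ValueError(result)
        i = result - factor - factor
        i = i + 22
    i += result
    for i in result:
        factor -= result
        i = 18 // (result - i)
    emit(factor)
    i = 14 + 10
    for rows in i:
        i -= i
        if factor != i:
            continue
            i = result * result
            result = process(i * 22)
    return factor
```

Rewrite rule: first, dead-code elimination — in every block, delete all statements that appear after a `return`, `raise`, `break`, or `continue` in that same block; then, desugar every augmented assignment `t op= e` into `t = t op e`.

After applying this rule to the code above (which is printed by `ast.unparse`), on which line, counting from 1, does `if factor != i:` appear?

Transformed code:
def fn(i, result, factor):
    i = 38
    i = i // 30
    if 40 <= 9:
        raise ValueError(result)
    i = i + result
    for i in result:
        factor = factor - result
        i = 18 // (result - i)
    emit(factor)
    i = 14 + 10
    for rows in i:
        i = i - i
        if factor != i:
            continue
    return factor

14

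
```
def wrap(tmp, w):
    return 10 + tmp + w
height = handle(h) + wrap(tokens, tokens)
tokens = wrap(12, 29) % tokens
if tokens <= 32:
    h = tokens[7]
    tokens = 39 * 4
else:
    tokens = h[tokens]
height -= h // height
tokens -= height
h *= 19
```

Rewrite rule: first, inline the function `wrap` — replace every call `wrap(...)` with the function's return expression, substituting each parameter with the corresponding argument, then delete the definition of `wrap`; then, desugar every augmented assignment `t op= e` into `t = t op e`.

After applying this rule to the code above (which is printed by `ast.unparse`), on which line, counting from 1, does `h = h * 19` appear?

Transformed code:
height = handle(h) + (10 + tokens + tokens)
tokens = (10 + 12 + 29) % tokens
if tokens <= 32:
    h = tokens[7]
    tokens = 39 * 4
else:
    tokens = h[tokens]
height = height - h // height
tokens = tokens - height
h = h * 19

10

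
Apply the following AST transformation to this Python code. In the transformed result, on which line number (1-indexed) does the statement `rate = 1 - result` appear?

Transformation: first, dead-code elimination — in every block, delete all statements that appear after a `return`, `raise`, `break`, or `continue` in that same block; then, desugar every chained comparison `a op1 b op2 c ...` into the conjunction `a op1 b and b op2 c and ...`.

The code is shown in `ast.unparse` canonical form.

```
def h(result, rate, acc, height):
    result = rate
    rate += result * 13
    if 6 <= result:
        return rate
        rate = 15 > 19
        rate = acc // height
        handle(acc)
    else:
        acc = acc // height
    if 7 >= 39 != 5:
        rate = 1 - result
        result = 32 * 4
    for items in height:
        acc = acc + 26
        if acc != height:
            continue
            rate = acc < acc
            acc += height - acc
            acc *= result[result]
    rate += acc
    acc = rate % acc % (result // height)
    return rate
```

9

Transformed code:
def h(result, rate, acc, height):
    result = rate
    rate += result * 13
    if 6 <= result:
        return rate
    else:
        acc = acc // height
    if 7 >= 39 and 39 != 5:
        rate = 1 - result
        result = 32 * 4
    for items in height:
        acc = acc + 26
        if acc != height:
            continue
    rate += acc
    acc = rate % acc % (result // height)
    return rate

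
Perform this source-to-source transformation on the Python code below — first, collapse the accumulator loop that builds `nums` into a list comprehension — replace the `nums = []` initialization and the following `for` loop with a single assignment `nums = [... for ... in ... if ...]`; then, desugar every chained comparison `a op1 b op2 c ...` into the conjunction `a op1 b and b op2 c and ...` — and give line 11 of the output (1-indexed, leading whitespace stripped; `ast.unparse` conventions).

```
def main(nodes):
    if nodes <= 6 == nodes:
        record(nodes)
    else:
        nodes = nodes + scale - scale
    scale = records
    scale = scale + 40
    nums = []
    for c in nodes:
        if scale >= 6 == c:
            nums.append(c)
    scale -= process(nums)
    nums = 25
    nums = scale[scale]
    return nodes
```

nums = scale[scale]

Transformed code:
def main(nodes):
    if nodes <= 6 and 6 == nodes:
        record(nodes)
    else:
        nodes = nodes + scale - scale
    scale = records
    scale = scale + 40
    nums = [c for c in nodes if scale >= 6 and 6 == c]
    scale -= process(nums)
    nums = 25
    nums = scale[scale]
    return nodes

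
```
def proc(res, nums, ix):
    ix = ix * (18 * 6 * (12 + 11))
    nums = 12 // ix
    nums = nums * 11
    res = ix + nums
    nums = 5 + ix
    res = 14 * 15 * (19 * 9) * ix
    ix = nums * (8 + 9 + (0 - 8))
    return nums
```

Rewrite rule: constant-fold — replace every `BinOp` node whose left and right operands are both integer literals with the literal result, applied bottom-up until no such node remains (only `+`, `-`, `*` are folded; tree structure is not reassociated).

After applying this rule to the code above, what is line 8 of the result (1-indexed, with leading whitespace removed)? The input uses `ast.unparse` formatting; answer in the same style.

Transformed code:
def proc(res, nums, ix):
    ix = ix * 2484
    nums = 12 // ix
    nums = nums * 11
    res = ix + nums
    nums = 5 + ix
    res = 35910 * ix
    ix = nums * 9
    return nums

ix = nums * 9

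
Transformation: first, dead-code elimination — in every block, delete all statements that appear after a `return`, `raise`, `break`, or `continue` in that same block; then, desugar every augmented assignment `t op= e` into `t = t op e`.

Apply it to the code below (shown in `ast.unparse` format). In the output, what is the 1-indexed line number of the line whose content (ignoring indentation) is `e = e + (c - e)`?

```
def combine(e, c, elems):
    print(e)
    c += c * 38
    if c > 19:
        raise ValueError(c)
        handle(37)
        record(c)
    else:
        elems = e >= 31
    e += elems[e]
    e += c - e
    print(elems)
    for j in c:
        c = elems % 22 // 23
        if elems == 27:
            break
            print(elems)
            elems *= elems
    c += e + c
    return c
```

Transformed code:
def combine(e, c, elems):
    print(e)
    c = c + c * 38
    if c > 19:
        raise ValueError(c)
    else:
        elems = e >= 31
    e = e + elems[e]
    e = e + (c - e)
    print(elems)
    for j in c:
        c = elems % 22 // 23
        if elems == 27:
            break
    c = c + (e + c)
    return c

9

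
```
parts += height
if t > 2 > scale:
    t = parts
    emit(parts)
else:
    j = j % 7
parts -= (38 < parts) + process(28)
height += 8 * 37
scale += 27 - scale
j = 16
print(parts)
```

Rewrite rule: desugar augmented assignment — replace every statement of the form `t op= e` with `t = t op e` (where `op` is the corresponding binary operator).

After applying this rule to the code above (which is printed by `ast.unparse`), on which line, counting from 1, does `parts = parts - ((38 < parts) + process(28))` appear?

Transformed code:
parts = parts + height
if t > 2 > scale:
    t = parts
    emit(parts)
else:
    j = j % 7
parts = parts - ((38 < parts) + process(28))
height = height + 8 * 37
scale = scale + (27 - scale)
j = 16
print(parts)

7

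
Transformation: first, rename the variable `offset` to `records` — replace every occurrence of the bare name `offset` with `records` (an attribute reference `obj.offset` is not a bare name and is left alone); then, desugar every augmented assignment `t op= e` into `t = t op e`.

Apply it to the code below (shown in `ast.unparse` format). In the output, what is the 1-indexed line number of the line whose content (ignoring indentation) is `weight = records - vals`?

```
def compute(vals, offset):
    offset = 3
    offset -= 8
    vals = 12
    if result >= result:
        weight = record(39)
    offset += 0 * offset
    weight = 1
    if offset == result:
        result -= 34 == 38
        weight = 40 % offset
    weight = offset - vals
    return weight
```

Transformed code:
def compute(vals, records):
    records = 3
    records = records - 8
    vals = 12
    if result >= result:
        weight = record(39)
    records = records + 0 * records
    weight = 1
    if records == result:
        result = result - (34 == 38)
        weight = 40 % records
    weight = records - vals
    return weight

12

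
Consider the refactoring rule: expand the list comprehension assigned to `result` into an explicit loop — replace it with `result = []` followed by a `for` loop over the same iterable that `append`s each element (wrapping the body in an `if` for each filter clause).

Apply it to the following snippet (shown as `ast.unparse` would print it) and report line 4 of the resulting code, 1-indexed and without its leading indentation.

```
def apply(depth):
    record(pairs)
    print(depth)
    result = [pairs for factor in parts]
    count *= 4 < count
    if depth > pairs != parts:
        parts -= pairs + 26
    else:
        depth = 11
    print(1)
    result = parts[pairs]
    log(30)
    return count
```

result = []

Transformed code:
def apply(depth):
    record(pairs)
    print(depth)
    result = []
    for factor in parts:
        result.append(pairs)
    count *= 4 < count
    if depth > pairs != parts:
        parts -= pairs + 26
    else:
        depth = 11
    print(1)
    result = parts[pairs]
    log(30)
    return count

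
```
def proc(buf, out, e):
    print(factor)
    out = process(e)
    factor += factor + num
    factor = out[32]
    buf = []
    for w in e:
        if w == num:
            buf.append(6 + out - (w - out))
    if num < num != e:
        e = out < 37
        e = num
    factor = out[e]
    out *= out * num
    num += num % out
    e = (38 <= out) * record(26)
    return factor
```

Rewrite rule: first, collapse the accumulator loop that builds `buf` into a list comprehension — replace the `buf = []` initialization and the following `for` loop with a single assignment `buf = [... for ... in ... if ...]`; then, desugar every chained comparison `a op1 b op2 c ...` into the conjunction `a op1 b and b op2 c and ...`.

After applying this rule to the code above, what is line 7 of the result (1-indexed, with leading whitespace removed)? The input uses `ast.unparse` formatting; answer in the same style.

Transformed code:
def proc(buf, out, e):
    print(factor)
    out = process(e)
    factor += factor + num
    factor = out[32]
    buf = [6 + out - (w - out) for w in e if w == num]
    if num < num and num != e:
        e = out < 37
        e = num
    factor = out[e]
    out *= out * num
    num += num % out
    e = (38 <= out) * record(26)
    return factor

if num < num and num != e:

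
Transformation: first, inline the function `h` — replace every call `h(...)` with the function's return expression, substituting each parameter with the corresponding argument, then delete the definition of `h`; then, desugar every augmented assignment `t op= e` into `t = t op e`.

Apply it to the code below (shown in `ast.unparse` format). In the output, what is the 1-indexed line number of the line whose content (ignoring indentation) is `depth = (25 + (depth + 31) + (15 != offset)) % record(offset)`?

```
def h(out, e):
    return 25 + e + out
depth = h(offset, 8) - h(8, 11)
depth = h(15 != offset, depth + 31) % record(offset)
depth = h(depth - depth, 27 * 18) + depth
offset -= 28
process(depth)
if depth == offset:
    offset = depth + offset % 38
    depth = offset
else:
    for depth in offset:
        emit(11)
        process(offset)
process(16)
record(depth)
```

2

Transformed code:
depth = 25 + 8 + offset - (25 + 11 + 8)
depth = (25 + (depth + 31) + (15 != offset)) % record(offset)
depth = 25 + 27 * 18 + (depth - depth) + depth
offset = offset - 28
process(depth)
if depth == offset:
    offset = depth + offset % 38
    depth = offset
else:
    for depth in offset:
        emit(11)
        process(offset)
process(16)
record(depth)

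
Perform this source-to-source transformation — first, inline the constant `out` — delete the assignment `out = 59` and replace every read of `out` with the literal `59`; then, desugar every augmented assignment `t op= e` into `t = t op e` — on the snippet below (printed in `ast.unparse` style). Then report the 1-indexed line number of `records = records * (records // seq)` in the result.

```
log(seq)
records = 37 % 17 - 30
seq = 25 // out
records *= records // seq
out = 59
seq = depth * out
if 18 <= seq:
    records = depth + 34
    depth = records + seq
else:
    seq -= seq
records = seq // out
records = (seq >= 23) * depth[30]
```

4

Transformed code:
log(seq)
records = 37 % 17 - 30
seq = 25 // 59
records = records * (records // seq)
seq = depth * 59
if 18 <= seq:
    records = depth + 34
    depth = records + seq
else:
    seq = seq - seq
records = seq // 59
records = (seq >= 23) * depth[30]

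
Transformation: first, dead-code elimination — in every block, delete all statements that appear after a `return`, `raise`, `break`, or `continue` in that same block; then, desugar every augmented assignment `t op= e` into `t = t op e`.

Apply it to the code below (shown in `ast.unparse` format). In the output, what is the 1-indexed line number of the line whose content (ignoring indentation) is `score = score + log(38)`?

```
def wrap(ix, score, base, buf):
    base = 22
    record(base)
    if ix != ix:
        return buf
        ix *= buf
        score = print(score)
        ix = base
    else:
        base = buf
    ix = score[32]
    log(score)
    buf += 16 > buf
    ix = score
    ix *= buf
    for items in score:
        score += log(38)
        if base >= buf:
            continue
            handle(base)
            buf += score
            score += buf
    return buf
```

14

Transformed code:
def wrap(ix, score, base, buf):
    base = 22
    record(base)
    if ix != ix:
        return buf
    else:
        base = buf
    ix = score[32]
    log(score)
    buf = buf + (16 > buf)
    ix = score
    ix = ix * buf
    for items in score:
        score = score + log(38)
        if base >= buf:
            continue
    return buf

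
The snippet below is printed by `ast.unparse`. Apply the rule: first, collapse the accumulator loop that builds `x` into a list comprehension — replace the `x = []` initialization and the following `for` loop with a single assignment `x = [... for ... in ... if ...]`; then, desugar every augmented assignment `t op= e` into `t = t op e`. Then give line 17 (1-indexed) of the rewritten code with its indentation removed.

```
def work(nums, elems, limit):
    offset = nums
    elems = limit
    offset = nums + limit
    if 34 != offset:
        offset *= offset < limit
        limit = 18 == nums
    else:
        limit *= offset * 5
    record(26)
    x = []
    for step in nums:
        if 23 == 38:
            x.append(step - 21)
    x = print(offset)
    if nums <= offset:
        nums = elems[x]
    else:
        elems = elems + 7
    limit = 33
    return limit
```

Transformed code:
def work(nums, elems, limit):
    offset = nums
    elems = limit
    offset = nums + limit
    if 34 != offset:
        offset = offset * (offset < limit)
        limit = 18 == nums
    else:
        limit = limit * (offset * 5)
    record(26)
    x = [step - 21 for step in nums if 23 == 38]
    x = print(offset)
    if nums <= offset:
        nums = elems[x]
    else:
        elems = elems + 7
    limit = 33
    return limit

limit = 33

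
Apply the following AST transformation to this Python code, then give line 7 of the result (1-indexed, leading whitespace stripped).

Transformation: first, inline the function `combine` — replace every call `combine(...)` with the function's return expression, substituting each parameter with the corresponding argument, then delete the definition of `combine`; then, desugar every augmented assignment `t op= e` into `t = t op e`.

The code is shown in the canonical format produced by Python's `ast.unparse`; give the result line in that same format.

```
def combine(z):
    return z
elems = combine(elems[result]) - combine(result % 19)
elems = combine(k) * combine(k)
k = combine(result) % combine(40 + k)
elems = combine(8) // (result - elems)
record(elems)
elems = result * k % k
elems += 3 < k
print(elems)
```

elems = elems + (3 < k)

Transformed code:
elems = elems[result] - result % 19
elems = k * k
k = result % (40 + k)
elems = 8 // (result - elems)
record(elems)
elems = result * k % k
elems = elems + (3 < k)
print(elems)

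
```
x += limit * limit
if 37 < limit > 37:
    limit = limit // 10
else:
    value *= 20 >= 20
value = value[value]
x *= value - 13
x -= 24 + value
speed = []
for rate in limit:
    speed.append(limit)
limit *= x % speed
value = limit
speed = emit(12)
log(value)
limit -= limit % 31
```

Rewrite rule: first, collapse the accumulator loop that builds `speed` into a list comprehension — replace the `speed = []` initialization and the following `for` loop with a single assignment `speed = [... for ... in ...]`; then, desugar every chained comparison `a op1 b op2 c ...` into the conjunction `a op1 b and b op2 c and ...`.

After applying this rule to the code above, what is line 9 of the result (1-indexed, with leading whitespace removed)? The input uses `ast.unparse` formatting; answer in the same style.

speed = [limit for rate in limit]

Transformed code:
x += limit * limit
if 37 < limit and limit > 37:
    limit = limit // 10
else:
    value *= 20 >= 20
value = value[value]
x *= value - 13
x -= 24 + value
speed = [limit for rate in limit]
limit *= x % speed
value = limit
speed = emit(12)
log(value)
limit -= limit % 31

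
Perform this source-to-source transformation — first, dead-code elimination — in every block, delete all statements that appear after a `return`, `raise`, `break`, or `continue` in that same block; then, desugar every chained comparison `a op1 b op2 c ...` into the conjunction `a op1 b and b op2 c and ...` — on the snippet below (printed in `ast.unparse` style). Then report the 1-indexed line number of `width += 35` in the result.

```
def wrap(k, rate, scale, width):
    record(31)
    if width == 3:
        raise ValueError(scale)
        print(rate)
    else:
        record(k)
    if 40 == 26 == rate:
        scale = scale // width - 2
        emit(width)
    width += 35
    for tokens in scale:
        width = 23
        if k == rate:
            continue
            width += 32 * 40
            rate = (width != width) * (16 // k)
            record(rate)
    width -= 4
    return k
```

10

Transformed code:
def wrap(k, rate, scale, width):
    record(31)
    if width == 3:
        raise ValueError(scale)
    else:
        record(k)
    if 40 == 26 and 26 == rate:
        scale = scale // width - 2
        emit(width)
    width += 35
    for tokens in scale:
        width = 23
        if k == rate:
            continue
    width -= 4
    return k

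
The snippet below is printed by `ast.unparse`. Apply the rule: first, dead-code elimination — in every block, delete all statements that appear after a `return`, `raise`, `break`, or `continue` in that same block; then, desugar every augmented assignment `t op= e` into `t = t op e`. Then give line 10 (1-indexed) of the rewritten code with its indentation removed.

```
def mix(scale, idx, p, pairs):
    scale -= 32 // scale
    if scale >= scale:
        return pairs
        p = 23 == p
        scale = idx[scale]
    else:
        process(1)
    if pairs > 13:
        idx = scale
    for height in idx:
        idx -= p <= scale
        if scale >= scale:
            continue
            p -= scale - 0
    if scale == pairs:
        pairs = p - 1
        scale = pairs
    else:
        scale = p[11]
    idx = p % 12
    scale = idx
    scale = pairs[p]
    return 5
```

Transformed code:
def mix(scale, idx, p, pairs):
    scale = scale - 32 // scale
    if scale >= scale:
        return pairs
    else:
        process(1)
    if pairs > 13:
        idx = scale
    for height in idx:
        idx = idx - (p <= scale)
        if scale >= scale:
            continue
    if scale == pairs:
        pairs = p - 1
        scale = pairs
    else:
        scale = p[11]
    idx = p % 12
    scale = idx
    scale = pairs[p]
    return 5

idx = idx - (p <= scale)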